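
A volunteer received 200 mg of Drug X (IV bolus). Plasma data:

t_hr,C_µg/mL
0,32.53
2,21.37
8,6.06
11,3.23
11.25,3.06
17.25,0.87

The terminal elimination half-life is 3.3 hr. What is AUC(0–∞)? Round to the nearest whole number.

AUC = 167 µg/mL·hr

Trapezoidal AUC_0→17.25:
  [0→2]: (32.53+21.37)/2 × 2 = 53.9
  [2→8]: (21.37+6.06)/2 × 6 = 82.29
  [8→11]: (6.06+3.23)/2 × 3 = 13.935
  [11→11.25]: (3.23+3.06)/2 × 0.25 = 0.78625
  [11.25→17.25]: (3.06+0.87)/2 × 6 = 11.79
  Sum = 162.70125 µg/mL·hr
k_e = ln2 / t½ = 0.693147 / 3.3 = 0.2100 hr^-1
Extrapolated tail: C_last / k_e = 0.87 / 0.21 = 4.143
AUC_0→∞ = 162.70125 + 4.143 = 166.84425 µg/mL·hr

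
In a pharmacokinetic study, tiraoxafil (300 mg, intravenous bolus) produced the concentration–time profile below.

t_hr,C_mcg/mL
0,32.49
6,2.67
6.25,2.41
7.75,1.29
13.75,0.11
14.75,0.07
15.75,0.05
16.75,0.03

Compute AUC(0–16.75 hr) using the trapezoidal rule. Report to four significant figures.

Trapezoidal AUC_0→16.75:
  [0→6]: (32.49+2.67)/2 × 6 = 105.48
  [6→6.25]: (2.67+2.41)/2 × 0.25 = 0.635
  [6.25→7.75]: (2.41+1.29)/2 × 1.5 = 2.775
  [7.75→13.75]: (1.29+0.11)/2 × 6 = 4.2
  [13.75→14.75]: (0.11+0.07)/2 × 1 = 0.09
  [14.75→15.75]: (0.07+0.05)/2 × 1 = 0.06
  [15.75→16.75]: (0.05+0.03)/2 × 1 = 0.04
  Sum = 113.28 mcg/mL·hr

AUC = 113.3 mcg/mL·hr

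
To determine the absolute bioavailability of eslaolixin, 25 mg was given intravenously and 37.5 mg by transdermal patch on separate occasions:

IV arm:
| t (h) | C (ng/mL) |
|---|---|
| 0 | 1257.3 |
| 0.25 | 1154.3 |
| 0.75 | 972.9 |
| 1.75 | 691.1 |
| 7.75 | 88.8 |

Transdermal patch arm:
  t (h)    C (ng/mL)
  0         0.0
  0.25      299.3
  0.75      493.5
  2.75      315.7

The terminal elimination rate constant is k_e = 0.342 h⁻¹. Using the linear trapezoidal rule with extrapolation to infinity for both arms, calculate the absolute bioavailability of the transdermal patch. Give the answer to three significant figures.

F = 0.308

Trapezoidal AUC_0→7.75 (IV):
  [0→0.25]: (1257.3+1154.3)/2 × 0.25 = 301.45
  [0.25→0.75]: (1154.3+972.9)/2 × 0.5 = 531.8
  [0.75→1.75]: (972.9+691.1)/2 × 1 = 832.0
  [1.75→7.75]: (691.1+88.8)/2 × 6 = 2339.7
  Sum = 4004.95 ng/mL·h
IV tail: 88.8/0.342 = 259.649; AUC_iv,0→∞ = 4004.95 + 259.649 = 4264.599 ng/mL·h
Trapezoidal AUC_0→2.75 (transdermal patch):
  [0→0.25]: (0.0+299.3)/2 × 0.25 = 37.4125
  [0.25→0.75]: (299.3+493.5)/2 × 0.5 = 198.2
  [0.75→2.75]: (493.5+315.7)/2 × 2 = 809.2
  Sum = 1044.8125 ng/mL·h
transdermal patch tail: 315.7/0.342 = 923.099; AUC_ev,0→∞ = 1044.8125 + 923.099 = 1967.9115 ng/mL·h
F = (AUC_ev/D_ev)/(AUC_iv/D_iv) = (1967.9115/37.5)/(4264.599/25) = 52.47764/170.58396 = 0.3076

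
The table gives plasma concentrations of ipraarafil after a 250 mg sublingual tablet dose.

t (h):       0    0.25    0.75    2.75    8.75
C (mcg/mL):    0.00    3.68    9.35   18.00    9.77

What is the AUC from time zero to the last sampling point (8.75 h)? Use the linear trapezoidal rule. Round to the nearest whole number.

AUC = 114 mcg/mL·h

Trapezoidal AUC_0→8.75:
  [0→0.25]: (0.00+3.68)/2 × 0.25 = 0.46
  [0.25→0.75]: (3.68+9.35)/2 × 0.5 = 3.2575
  [0.75→2.75]: (9.35+18.00)/2 × 2 = 27.35
  [2.75→8.75]: (18.00+9.77)/2 × 6 = 83.31
  Sum = 114.3775 mcg/mL·h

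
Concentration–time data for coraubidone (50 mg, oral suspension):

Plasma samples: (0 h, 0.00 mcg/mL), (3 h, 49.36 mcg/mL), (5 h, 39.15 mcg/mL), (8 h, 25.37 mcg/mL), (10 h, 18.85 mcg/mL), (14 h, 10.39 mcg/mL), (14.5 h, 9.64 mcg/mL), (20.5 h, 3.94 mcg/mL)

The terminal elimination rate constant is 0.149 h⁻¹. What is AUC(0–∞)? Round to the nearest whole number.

Trapezoidal AUC_0→20.5:
  [0→3]: (0.00+49.36)/2 × 3 = 74.04
  [3→5]: (49.36+39.15)/2 × 2 = 88.51
  [5→8]: (39.15+25.37)/2 × 3 = 96.78
  [8→10]: (25.37+18.85)/2 × 2 = 44.22
  [10→14]: (18.85+10.39)/2 × 4 = 58.48
  [14→14.5]: (10.39+9.64)/2 × 0.5 = 5.0075
  [14.5→20.5]: (9.64+3.94)/2 × 6 = 40.74
  Sum = 407.7775 mcg/mL·h
Extrapolated tail: C_last / k_e = 3.94 / 0.149 = 26.443
AUC_0→∞ = 407.7775 + 26.443 = 434.2205 mcg/mL·h

AUC = 434 mcg/mL·h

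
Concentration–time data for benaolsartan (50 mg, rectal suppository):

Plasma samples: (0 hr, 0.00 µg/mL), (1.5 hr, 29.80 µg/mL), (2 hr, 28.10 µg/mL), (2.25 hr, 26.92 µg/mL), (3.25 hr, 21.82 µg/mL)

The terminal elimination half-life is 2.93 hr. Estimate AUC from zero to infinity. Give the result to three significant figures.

AUC = 160 µg/mL·hr

Trapezoidal AUC_0→3.25:
  [0→1.5]: (0.00+29.80)/2 × 1.5 = 22.35
  [1.5→2]: (29.80+28.10)/2 × 0.5 = 14.475
  [2→2.25]: (28.10+26.92)/2 × 0.25 = 6.8775
  [2.25→3.25]: (26.92+21.82)/2 × 1 = 24.37
  Sum = 68.0725 µg/mL·hr
k_e = ln2 / t½ = 0.693147 / 2.93 = 0.2366 hr^-1
Extrapolated tail: C_last / k_e = 21.82 / 0.2366 = 92.223
AUC_0→∞ = 68.0725 + 92.223 = 160.2955 µg/mL·hr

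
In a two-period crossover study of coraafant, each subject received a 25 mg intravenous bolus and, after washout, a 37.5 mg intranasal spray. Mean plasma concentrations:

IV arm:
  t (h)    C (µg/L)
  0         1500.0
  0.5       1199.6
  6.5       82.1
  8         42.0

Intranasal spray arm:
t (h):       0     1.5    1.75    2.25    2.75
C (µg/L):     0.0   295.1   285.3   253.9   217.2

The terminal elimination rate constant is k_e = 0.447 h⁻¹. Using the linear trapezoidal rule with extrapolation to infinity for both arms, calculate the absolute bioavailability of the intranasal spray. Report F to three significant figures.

Trapezoidal AUC_0→8 (IV):
  [0→0.5]: (1500.0+1199.6)/2 × 0.5 = 674.9
  [0.5→6.5]: (1199.6+82.1)/2 × 6 = 3845.1
  [6.5→8]: (82.1+42.0)/2 × 1.5 = 93.075
  Sum = 4613.075 µg/L·h
IV tail: 42.0/0.447 = 93.960; AUC_iv,0→∞ = 4613.075 + 93.960 = 4707.035 µg/L·h
Trapezoidal AUC_0→2.75 (intranasal spray):
  [0→1.5]: (0.0+295.1)/2 × 1.5 = 221.325
  [1.5→1.75]: (295.1+285.3)/2 × 0.25 = 72.55
  [1.75→2.25]: (285.3+253.9)/2 × 0.5 = 134.8
  [2.25→2.75]: (253.9+217.2)/2 × 0.5 = 117.775
  Sum = 546.45 µg/L·h
intranasal spray tail: 217.2/0.447 = 485.906; AUC_ev,0→∞ = 546.45 + 485.906 = 1032.356 µg/L·h
F = (AUC_ev/D_ev)/(AUC_iv/D_iv) = (1032.356/37.5)/(4707.035/25) = 27.5295/188.2814 = 0.1462

F = 0.146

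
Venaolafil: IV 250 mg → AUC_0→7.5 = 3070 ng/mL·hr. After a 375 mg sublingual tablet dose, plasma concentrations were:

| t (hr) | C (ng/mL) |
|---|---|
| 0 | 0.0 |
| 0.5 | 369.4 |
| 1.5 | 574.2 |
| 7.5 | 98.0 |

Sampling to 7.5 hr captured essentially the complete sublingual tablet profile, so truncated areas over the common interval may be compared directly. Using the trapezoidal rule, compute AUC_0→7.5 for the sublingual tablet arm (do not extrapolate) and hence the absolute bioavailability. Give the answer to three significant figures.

F = 0.560

Trapezoidal AUC_0→7.5 (sublingual tablet):
  [0→0.5]: (0.0+369.4)/2 × 0.5 = 92.35
  [0.5→1.5]: (369.4+574.2)/2 × 1 = 471.8
  [1.5→7.5]: (574.2+98.0)/2 × 6 = 2016.6
  Sum = 2580.75 ng/mL·hr
F = (AUC_ev/D_ev)/(AUC_iv/D_iv) = (2580.75/375)/(3070/250) = 6.882/12.28 = 0.5604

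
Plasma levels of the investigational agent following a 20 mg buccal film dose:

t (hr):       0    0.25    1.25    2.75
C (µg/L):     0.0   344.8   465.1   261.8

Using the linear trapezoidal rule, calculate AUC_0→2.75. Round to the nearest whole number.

Trapezoidal AUC_0→2.75:
  [0→0.25]: (0.0+344.8)/2 × 0.25 = 43.1
  [0.25→1.25]: (344.8+465.1)/2 × 1 = 404.95
  [1.25→2.75]: (465.1+261.8)/2 × 1.5 = 545.175
  Sum = 993.225 µg/L·hr

AUC = 993 µg/L·hr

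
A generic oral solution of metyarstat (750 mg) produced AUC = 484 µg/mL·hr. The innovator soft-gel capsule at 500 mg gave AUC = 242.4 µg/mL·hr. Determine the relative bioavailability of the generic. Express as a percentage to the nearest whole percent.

F_rel = (AUC_test/D_test) / (AUC_ref/D_ref)
      = (484/750) / (242.4/500)
      = 0.645333 / 0.4848 = 1.3311 = 133.11%

F_rel = 133%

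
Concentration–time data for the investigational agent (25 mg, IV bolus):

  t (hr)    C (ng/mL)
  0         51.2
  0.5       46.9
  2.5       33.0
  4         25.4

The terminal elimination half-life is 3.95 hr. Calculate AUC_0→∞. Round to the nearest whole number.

AUC = 293 ng/mL·hr

Trapezoidal AUC_0→4:
  [0→0.5]: (51.2+46.9)/2 × 0.5 = 24.525
  [0.5→2.5]: (46.9+33.0)/2 × 2 = 79.9
  [2.5→4]: (33.0+25.4)/2 × 1.5 = 43.8
  Sum = 148.225 ng/mL·hr
k_e = ln2 / t½ = 0.693147 / 3.95 = 0.1755 hr^-1
Extrapolated tail: C_last / k_e = 25.4 / 0.1755 = 144.729
AUC_0→∞ = 148.225 + 144.729 = 292.954 ng/mL·hr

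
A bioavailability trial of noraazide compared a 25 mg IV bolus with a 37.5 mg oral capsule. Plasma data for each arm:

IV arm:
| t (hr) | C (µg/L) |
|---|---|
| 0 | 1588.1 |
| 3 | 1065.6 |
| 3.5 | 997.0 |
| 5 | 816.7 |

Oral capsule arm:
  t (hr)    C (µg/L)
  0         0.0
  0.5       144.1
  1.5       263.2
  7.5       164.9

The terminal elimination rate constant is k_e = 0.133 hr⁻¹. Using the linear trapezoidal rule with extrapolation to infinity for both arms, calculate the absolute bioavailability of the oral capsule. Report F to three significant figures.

F = 0.154

Trapezoidal AUC_0→5 (IV):
  [0→3]: (1588.1+1065.6)/2 × 3 = 3980.55
  [3→3.5]: (1065.6+997.0)/2 × 0.5 = 515.65
  [3.5→5]: (997.0+816.7)/2 × 1.5 = 1360.275
  Sum = 5856.475 µg/L·hr
IV tail: 816.7/0.133 = 6140.602; AUC_iv,0→∞ = 5856.475 + 6140.602 = 11997.077 µg/L·hr
Trapezoidal AUC_0→7.5 (oral capsule):
  [0→0.5]: (0.0+144.1)/2 × 0.5 = 36.025
  [0.5→1.5]: (144.1+263.2)/2 × 1 = 203.65
  [1.5→7.5]: (263.2+164.9)/2 × 6 = 1284.3
  Sum = 1523.975 µg/L·hr
oral capsule tail: 164.9/0.133 = 1239.850; AUC_ev,0→∞ = 1523.975 + 1239.850 = 2763.825 µg/L·hr
F = (AUC_ev/D_ev)/(AUC_iv/D_iv) = (2763.825/37.5)/(11997.077/25) = 73.702/479.88308 = 0.1536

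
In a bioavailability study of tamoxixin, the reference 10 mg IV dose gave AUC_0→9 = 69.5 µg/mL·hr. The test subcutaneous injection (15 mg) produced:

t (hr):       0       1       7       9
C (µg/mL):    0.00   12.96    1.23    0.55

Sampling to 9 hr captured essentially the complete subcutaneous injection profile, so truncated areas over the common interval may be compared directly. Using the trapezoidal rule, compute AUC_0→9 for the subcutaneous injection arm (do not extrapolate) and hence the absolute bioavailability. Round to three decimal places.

Trapezoidal AUC_0→9 (subcutaneous injection):
  [0→1]: (0.00+12.96)/2 × 1 = 6.48
  [1→7]: (12.96+1.23)/2 × 6 = 42.57
  [7→9]: (1.23+0.55)/2 × 2 = 1.78
  Sum = 50.83 µg/mL·hr
F = (AUC_ev/D_ev)/(AUC_iv/D_iv) = (50.83/15)/(69.5/10) = 3.38867/6.95 = 0.4876

F = 0.488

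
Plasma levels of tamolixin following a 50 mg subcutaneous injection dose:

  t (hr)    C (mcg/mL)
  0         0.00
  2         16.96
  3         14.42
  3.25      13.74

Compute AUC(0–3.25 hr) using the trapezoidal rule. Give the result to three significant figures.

AUC = 36.2 mcg/mL·hr

Trapezoidal AUC_0→3.25:
  [0→2]: (0.00+16.96)/2 × 2 = 16.96
  [2→3]: (16.96+14.42)/2 × 1 = 15.69
  [3→3.25]: (14.42+13.74)/2 × 0.25 = 3.52
  Sum = 36.17 mcg/mL·hr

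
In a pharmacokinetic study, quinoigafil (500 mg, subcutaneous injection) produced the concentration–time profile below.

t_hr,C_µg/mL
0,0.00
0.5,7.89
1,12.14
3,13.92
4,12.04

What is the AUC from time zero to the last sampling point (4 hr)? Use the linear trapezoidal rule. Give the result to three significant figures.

AUC = 46.0 µg/mL·hr

Trapezoidal AUC_0→4:
  [0→0.5]: (0.00+7.89)/2 × 0.5 = 1.9725
  [0.5→1]: (7.89+12.14)/2 × 0.5 = 5.0075
  [1→3]: (12.14+13.92)/2 × 2 = 26.06
  [3→4]: (13.92+12.04)/2 × 1 = 12.98
  Sum = 46.02 µg/mL·hr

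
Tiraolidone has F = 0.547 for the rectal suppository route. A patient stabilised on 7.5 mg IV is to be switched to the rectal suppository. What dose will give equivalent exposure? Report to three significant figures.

D_rectal = 13.7 mg

For equal systemic exposure: F × D_ev = D_iv
D_ev = D_iv / F = 7.5 / 0.547 = 13.7112 mg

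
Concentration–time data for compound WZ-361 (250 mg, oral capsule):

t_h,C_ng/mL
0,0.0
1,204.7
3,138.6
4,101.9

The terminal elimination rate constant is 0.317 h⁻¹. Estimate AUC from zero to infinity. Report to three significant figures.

Trapezoidal AUC_0→4:
  [0→1]: (0.0+204.7)/2 × 1 = 102.35
  [1→3]: (204.7+138.6)/2 × 2 = 343.3
  [3→4]: (138.6+101.9)/2 × 1 = 120.25
  Sum = 565.9 ng/mL·h
Extrapolated tail: C_last / k_e = 101.9 / 0.317 = 321.451
AUC_0→∞ = 565.9 + 321.451 = 887.351 ng/mL·h

AUC = 887 ng/mL·h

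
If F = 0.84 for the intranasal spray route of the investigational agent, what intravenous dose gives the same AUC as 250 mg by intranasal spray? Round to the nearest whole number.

D_iv = 210 mg

Systemic exposure from an extravascular dose = F × D_ev, so the equivalent IV dose is F × D_ev.
D_iv = F × D_ev = 0.84 × 250 = 210 mg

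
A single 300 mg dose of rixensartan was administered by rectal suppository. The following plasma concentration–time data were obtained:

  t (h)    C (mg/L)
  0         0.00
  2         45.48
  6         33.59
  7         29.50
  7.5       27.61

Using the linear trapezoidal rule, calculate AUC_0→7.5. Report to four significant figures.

Trapezoidal AUC_0→7.5:
  [0→2]: (0.00+45.48)/2 × 2 = 45.48
  [2→6]: (45.48+33.59)/2 × 4 = 158.14
  [6→7]: (33.59+29.50)/2 × 1 = 31.545
  [7→7.5]: (29.50+27.61)/2 × 0.5 = 14.2775
  Sum = 249.4425 mg/L·h

AUC = 249.4 mg/L·h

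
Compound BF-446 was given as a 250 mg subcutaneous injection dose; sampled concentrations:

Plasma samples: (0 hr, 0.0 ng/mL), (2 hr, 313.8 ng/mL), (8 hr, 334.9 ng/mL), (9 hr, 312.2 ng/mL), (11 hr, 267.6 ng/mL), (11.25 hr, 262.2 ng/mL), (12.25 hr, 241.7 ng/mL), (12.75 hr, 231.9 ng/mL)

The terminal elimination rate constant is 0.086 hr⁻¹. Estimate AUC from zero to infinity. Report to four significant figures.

AUC = 6296 ng/mL·hr

Trapezoidal AUC_0→12.75:
  [0→2]: (0.0+313.8)/2 × 2 = 313.8
  [2→8]: (313.8+334.9)/2 × 6 = 1946.1
  [8→9]: (334.9+312.2)/2 × 1 = 323.55
  [9→11]: (312.2+267.6)/2 × 2 = 579.8
  [11→11.25]: (267.6+262.2)/2 × 0.25 = 66.225
  [11.25→12.25]: (262.2+241.7)/2 × 1 = 251.95
  [12.25→12.75]: (241.7+231.9)/2 × 0.5 = 118.4
  Sum = 3599.825 ng/mL·hr
Extrapolated tail: C_last / k_e = 231.9 / 0.086 = 2696.512
AUC_0→∞ = 3599.825 + 2696.512 = 6296.337 ng/mL·hr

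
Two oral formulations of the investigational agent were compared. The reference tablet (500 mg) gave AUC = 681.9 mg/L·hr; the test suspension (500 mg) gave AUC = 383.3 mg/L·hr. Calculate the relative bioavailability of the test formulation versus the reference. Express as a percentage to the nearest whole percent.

F_rel = 56%

F_rel = (AUC_test/D_test) / (AUC_ref/D_ref)
      = (383.3/500) / (681.9/500)
      = 0.7666 / 1.3638 = 0.5621 = 56.21%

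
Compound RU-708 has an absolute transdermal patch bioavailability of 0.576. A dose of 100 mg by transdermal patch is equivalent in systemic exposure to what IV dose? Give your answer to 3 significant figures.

Systemic exposure from an extravascular dose = F × D_ev, so the equivalent IV dose is F × D_ev.
D_iv = F × D_ev = 0.576 × 100 = 57.6 mg

D_iv = 57.6 mg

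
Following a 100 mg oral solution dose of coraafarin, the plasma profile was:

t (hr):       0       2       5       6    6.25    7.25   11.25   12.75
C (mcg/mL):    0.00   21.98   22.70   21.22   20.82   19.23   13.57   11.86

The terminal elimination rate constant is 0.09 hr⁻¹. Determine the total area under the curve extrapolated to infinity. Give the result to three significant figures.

Trapezoidal AUC_0→12.75:
  [0→2]: (0.00+21.98)/2 × 2 = 21.98
  [2→5]: (21.98+22.70)/2 × 3 = 67.02
  [5→6]: (22.70+21.22)/2 × 1 = 21.96
  [6→6.25]: (21.22+20.82)/2 × 0.25 = 5.255
  [6.25→7.25]: (20.82+19.23)/2 × 1 = 20.025
  [7.25→11.25]: (19.23+13.57)/2 × 4 = 65.6
  [11.25→12.75]: (13.57+11.86)/2 × 1.5 = 19.0725
  Sum = 220.9125 mcg/mL·hr
Extrapolated tail: C_last / k_e = 11.86 / 0.09 = 131.778
AUC_0→∞ = 220.9125 + 131.778 = 352.6905 mcg/mL·hr

AUC = 353 mcg/mL·hr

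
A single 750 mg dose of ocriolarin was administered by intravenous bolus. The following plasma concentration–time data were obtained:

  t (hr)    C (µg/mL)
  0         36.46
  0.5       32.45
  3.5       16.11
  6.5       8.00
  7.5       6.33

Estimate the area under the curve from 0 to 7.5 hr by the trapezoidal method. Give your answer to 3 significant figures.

AUC = 133 µg/mL·hr

Trapezoidal AUC_0→7.5:
  [0→0.5]: (36.46+32.45)/2 × 0.5 = 17.2275
  [0.5→3.5]: (32.45+16.11)/2 × 3 = 72.84
  [3.5→6.5]: (16.11+8.00)/2 × 3 = 36.165
  [6.5→7.5]: (8.00+6.33)/2 × 1 = 7.165
  Sum = 133.3975 µg/mL·hr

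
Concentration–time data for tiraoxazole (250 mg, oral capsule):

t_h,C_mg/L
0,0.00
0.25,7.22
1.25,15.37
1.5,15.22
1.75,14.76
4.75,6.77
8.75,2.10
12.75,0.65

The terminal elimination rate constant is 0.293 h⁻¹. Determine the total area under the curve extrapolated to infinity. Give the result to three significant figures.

AUC = 77.5 mg/L·h

Trapezoidal AUC_0→12.75:
  [0→0.25]: (0.00+7.22)/2 × 0.25 = 0.9025
  [0.25→1.25]: (7.22+15.37)/2 × 1 = 11.295
  [1.25→1.5]: (15.37+15.22)/2 × 0.25 = 3.82375
  [1.5→1.75]: (15.22+14.76)/2 × 0.25 = 3.7475
  [1.75→4.75]: (14.76+6.77)/2 × 3 = 32.295
  [4.75→8.75]: (6.77+2.10)/2 × 4 = 17.74
  [8.75→12.75]: (2.10+0.65)/2 × 4 = 5.5
  Sum = 75.30375 mg/L·h
Extrapolated tail: C_last / k_e = 0.65 / 0.293 = 2.218
AUC_0→∞ = 75.30375 + 2.218 = 77.52175 mg/L·h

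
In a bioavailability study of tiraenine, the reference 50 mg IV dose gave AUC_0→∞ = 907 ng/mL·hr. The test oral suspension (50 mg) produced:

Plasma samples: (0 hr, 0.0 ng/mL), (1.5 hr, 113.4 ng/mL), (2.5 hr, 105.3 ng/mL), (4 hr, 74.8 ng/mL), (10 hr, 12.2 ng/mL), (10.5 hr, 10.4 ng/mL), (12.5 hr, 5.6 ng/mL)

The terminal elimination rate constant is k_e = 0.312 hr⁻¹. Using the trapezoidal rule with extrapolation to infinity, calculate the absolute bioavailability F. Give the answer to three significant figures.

F = 0.695

Trapezoidal AUC_0→12.5 (oral suspension):
  [0→1.5]: (0.0+113.4)/2 × 1.5 = 85.05
  [1.5→2.5]: (113.4+105.3)/2 × 1 = 109.35
  [2.5→4]: (105.3+74.8)/2 × 1.5 = 135.075
  [4→10]: (74.8+12.2)/2 × 6 = 261.0
  [10→10.5]: (12.2+10.4)/2 × 0.5 = 5.65
  [10.5→12.5]: (10.4+5.6)/2 × 2 = 16.0
  Sum = 612.125 ng/mL·hr
Tail: C_last/k_e = 5.6/0.312 = 17.949
AUC_0→∞ (oral suspension) = 612.125 + 17.949 = 630.074 ng/mL·hr
F = (AUC_ev/D_ev)/(AUC_iv/D_iv) = (630.074/50)/(907/50) = 12.60148/18.14 = 0.6947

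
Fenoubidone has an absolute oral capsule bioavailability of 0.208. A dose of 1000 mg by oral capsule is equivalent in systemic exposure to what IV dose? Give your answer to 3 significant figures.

D_iv = 208 mg

Systemic exposure from an extravascular dose = F × D_ev, so the equivalent IV dose is F × D_ev.
D_iv = F × D_ev = 0.208 × 1000 = 208 mg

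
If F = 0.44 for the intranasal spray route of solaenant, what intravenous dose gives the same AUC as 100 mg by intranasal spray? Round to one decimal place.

D_iv = 44.0 mg

Systemic exposure from an extravascular dose = F × D_ev, so the equivalent IV dose is F × D_ev.
D_iv = F × D_ev = 0.44 × 100 = 44 mg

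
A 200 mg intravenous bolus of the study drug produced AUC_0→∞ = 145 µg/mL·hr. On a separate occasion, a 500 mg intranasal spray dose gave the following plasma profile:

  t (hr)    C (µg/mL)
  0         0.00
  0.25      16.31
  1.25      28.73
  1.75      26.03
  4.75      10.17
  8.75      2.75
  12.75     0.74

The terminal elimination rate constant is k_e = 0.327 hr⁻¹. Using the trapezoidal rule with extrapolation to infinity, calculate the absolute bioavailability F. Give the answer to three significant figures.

Trapezoidal AUC_0→12.75 (intranasal spray):
  [0→0.25]: (0.00+16.31)/2 × 0.25 = 2.03875
  [0.25→1.25]: (16.31+28.73)/2 × 1 = 22.52
  [1.25→1.75]: (28.73+26.03)/2 × 0.5 = 13.69
  [1.75→4.75]: (26.03+10.17)/2 × 3 = 54.3
  [4.75→8.75]: (10.17+2.75)/2 × 4 = 25.84
  [8.75→12.75]: (2.75+0.74)/2 × 4 = 6.98
  Sum = 125.36875 µg/mL·hr
Tail: C_last/k_e = 0.74/0.327 = 2.263
AUC_0→∞ (intranasal spray) = 125.36875 + 2.263 = 127.63175 µg/mL·hr
F = (AUC_ev/D_ev)/(AUC_iv/D_iv) = (127.63175/500)/(145/200) = 0.2552635/0.725 = 0.3521

F = 0.352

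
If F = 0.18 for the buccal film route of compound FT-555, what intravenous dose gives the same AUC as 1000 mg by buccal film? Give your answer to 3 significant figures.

Systemic exposure from an extravascular dose = F × D_ev, so the equivalent IV dose is F × D_ev.
D_iv = F × D_ev = 0.18 × 1000 = 180 mg

D_iv = 180 mg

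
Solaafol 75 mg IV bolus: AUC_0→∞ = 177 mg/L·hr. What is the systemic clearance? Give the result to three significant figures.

CL = Dose_iv / AUC_0→∞
   = 75 / 177 = 0.423729 L/hr

CL = 0.424 L/hr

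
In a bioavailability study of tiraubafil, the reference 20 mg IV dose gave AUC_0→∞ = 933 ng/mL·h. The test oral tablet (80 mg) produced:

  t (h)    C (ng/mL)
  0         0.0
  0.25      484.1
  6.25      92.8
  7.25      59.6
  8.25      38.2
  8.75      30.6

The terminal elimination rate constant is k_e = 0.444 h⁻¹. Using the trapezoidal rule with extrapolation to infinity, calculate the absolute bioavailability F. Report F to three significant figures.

F = 0.537

Trapezoidal AUC_0→8.75 (oral tablet):
  [0→0.25]: (0.0+484.1)/2 × 0.25 = 60.5125
  [0.25→6.25]: (484.1+92.8)/2 × 6 = 1730.7
  [6.25→7.25]: (92.8+59.6)/2 × 1 = 76.2
  [7.25→8.25]: (59.6+38.2)/2 × 1 = 48.9
  [8.25→8.75]: (38.2+30.6)/2 × 0.5 = 17.2
  Sum = 1933.5125 ng/mL·h
Tail: C_last/k_e = 30.6/0.444 = 68.919
AUC_0→∞ (oral tablet) = 1933.5125 + 68.919 = 2002.4315 ng/mL·h
F = (AUC_ev/D_ev)/(AUC_iv/D_iv) = (2002.4315/80)/(933/20) = 25.0304/46.65 = 0.5366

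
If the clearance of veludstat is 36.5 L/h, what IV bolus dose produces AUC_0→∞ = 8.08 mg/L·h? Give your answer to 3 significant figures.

Dose_iv = CL × AUC_0→∞
     = 36.5 × 8.08 = 294.92 mg

Dose = 295 mg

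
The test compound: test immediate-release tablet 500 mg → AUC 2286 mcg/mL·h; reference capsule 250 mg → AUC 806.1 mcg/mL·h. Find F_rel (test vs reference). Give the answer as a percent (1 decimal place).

F_rel = 141.8%

F_rel = (AUC_test/D_test) / (AUC_ref/D_ref)
      = (2286/500) / (806.1/250)
      = 4.572 / 3.2244 = 1.4179 = 141.79%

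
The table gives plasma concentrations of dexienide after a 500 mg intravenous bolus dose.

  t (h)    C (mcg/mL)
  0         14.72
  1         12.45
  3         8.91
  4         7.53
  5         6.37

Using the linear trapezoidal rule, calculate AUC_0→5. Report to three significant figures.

Trapezoidal AUC_0→5:
  [0→1]: (14.72+12.45)/2 × 1 = 13.585
  [1→3]: (12.45+8.91)/2 × 2 = 21.36
  [3→4]: (8.91+7.53)/2 × 1 = 8.22
  [4→5]: (7.53+6.37)/2 × 1 = 6.95
  Sum = 50.115 mcg/mL·h

AUC = 50.1 mcg/mL·h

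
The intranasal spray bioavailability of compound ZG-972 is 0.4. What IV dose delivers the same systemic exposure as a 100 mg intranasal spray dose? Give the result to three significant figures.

Systemic exposure from an extravascular dose = F × D_ev, so the equivalent IV dose is F × D_ev.
D_iv = F × D_ev = 0.4 × 100 = 40 mg

D_iv = 40.0 mg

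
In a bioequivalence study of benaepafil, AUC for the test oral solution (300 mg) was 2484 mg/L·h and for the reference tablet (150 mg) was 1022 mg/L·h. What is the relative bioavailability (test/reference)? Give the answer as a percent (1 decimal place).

F_rel = (AUC_test/D_test) / (AUC_ref/D_ref)
      = (2484/300) / (1022/150)
      = 8.28 / 6.81333 = 1.2153 = 121.53%

F_rel = 121.5%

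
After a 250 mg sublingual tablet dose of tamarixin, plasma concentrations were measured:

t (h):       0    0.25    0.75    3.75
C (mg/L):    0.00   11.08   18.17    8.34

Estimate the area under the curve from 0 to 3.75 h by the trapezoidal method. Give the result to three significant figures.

Trapezoidal AUC_0→3.75:
  [0→0.25]: (0.00+11.08)/2 × 0.25 = 1.385
  [0.25→0.75]: (11.08+18.17)/2 × 0.5 = 7.3125
  [0.75→3.75]: (18.17+8.34)/2 × 3 = 39.765
  Sum = 48.4625 mg/L·h

AUC = 48.5 mg/L·h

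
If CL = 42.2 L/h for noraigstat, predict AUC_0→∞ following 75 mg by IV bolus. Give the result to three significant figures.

AUC = 1.78 mg/L·h

AUC_0→∞ = Dose_iv / CL
        = 75 / 42.2 = 1.77725 mg/L·h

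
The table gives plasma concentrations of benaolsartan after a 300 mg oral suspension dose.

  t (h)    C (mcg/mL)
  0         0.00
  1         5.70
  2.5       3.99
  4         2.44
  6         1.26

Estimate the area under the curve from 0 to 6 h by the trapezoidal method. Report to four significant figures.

Trapezoidal AUC_0→6:
  [0→1]: (0.00+5.70)/2 × 1 = 2.85
  [1→2.5]: (5.70+3.99)/2 × 1.5 = 7.2675
  [2.5→4]: (3.99+2.44)/2 × 1.5 = 4.8225
  [4→6]: (2.44+1.26)/2 × 2 = 3.7
  Sum = 18.64 mcg/mL·h

AUC = 18.64 mcg/mL·h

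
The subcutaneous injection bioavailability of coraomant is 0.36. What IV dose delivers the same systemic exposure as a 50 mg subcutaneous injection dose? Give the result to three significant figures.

Systemic exposure from an extravascular dose = F × D_ev, so the equivalent IV dose is F × D_ev.
D_iv = F × D_ev = 0.36 × 50 = 18 mg

D_iv = 18.0 mg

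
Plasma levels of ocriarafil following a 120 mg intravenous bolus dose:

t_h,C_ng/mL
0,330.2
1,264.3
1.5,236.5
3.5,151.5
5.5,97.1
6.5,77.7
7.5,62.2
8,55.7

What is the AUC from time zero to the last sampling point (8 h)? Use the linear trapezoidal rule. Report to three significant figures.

AUC = 1250 ng/mL·h

Trapezoidal AUC_0→8:
  [0→1]: (330.2+264.3)/2 × 1 = 297.25
  [1→1.5]: (264.3+236.5)/2 × 0.5 = 125.2
  [1.5→3.5]: (236.5+151.5)/2 × 2 = 388.0
  [3.5→5.5]: (151.5+97.1)/2 × 2 = 248.6
  [5.5→6.5]: (97.1+77.7)/2 × 1 = 87.4
  [6.5→7.5]: (77.7+62.2)/2 × 1 = 69.95
  [7.5→8]: (62.2+55.7)/2 × 0.5 = 29.475
  Sum = 1245.875 ng/mL·h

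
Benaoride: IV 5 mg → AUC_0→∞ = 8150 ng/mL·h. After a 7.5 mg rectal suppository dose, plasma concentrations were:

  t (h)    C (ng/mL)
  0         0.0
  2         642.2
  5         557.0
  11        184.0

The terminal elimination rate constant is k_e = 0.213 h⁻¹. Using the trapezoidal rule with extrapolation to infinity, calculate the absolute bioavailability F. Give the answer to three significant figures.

F = 0.452

Trapezoidal AUC_0→11 (rectal suppository):
  [0→2]: (0.0+642.2)/2 × 2 = 642.2
  [2→5]: (642.2+557.0)/2 × 3 = 1798.8
  [5→11]: (557.0+184.0)/2 × 6 = 2223.0
  Sum = 4664.0 ng/mL·h
Tail: C_last/k_e = 184.0/0.213 = 863.850
AUC_0→∞ (rectal suppository) = 4664.0 + 863.850 = 5527.85 ng/mL·h
F = (AUC_ev/D_ev)/(AUC_iv/D_iv) = (5527.85/7.5)/(8150/5) = 737.047/1630 = 0.4522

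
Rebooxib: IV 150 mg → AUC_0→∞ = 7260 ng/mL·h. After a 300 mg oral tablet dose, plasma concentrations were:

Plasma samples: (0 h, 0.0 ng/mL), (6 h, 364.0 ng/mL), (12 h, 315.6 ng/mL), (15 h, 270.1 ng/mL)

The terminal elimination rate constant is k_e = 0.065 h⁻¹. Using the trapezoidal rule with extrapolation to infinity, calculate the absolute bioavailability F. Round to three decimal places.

Trapezoidal AUC_0→15 (oral tablet):
  [0→6]: (0.0+364.0)/2 × 6 = 1092.0
  [6→12]: (364.0+315.6)/2 × 6 = 2038.8
  [12→15]: (315.6+270.1)/2 × 3 = 878.55
  Sum = 4009.35 ng/mL·h
Tail: C_last/k_e = 270.1/0.065 = 4155.385
AUC_0→∞ (oral tablet) = 4009.35 + 4155.385 = 8164.735 ng/mL·h
F = (AUC_ev/D_ev)/(AUC_iv/D_iv) = (8164.735/300)/(7260/150) = 27.2158/48.4 = 0.5623

F = 0.562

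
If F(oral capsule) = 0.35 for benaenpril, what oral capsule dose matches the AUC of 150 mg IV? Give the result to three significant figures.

D_oral = 429 mg

For equal systemic exposure: F × D_ev = D_iv
D_ev = D_iv / F = 150 / 0.35 = 428.571 mg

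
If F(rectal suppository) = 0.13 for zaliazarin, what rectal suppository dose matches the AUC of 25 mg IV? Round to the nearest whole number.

D_rectal = 192 mg

For equal systemic exposure: F × D_ev = D_iv
D_ev = D_iv / F = 25 / 0.13 = 192.308 mg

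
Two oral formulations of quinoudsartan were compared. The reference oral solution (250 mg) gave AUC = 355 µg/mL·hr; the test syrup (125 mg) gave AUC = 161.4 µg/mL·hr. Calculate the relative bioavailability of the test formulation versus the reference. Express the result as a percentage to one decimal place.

F_rel = (AUC_test/D_test) / (AUC_ref/D_ref)
      = (161.4/125) / (355/250)
      = 1.2912 / 1.42 = 0.9093 = 90.93%

F_rel = 90.9%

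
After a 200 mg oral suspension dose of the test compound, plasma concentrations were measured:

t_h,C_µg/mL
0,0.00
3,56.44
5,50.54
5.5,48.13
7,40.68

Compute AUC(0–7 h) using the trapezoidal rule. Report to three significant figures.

AUC = 283 µg/mL·h

Trapezoidal AUC_0→7:
  [0→3]: (0.00+56.44)/2 × 3 = 84.66
  [3→5]: (56.44+50.54)/2 × 2 = 106.98
  [5→5.5]: (50.54+48.13)/2 × 0.5 = 24.6675
  [5.5→7]: (48.13+40.68)/2 × 1.5 = 66.6075
  Sum = 282.915 µg/mL·h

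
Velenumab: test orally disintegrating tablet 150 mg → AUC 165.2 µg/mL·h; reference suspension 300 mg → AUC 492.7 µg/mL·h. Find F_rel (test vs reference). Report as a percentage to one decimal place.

F_rel = (AUC_test/D_test) / (AUC_ref/D_ref)
      = (165.2/150) / (492.7/300)
      = 1.10133 / 1.64233 = 0.6706 = 67.06%

F_rel = 67.1%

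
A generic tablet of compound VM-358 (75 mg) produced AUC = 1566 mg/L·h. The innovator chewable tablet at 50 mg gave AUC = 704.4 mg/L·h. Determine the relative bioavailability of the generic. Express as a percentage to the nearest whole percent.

F_rel = (AUC_test/D_test) / (AUC_ref/D_ref)
      = (1566/75) / (704.4/50)
      = 20.88 / 14.088 = 1.4821 = 148.21%

F_rel = 148%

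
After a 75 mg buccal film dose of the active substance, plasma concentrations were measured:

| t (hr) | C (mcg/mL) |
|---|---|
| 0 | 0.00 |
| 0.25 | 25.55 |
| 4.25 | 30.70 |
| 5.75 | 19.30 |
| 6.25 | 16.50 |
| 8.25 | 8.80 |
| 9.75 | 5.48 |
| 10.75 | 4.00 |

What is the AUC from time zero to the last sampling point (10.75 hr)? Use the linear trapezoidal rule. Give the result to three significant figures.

Trapezoidal AUC_0→10.75:
  [0→0.25]: (0.00+25.55)/2 × 0.25 = 3.19375
  [0.25→4.25]: (25.55+30.70)/2 × 4 = 112.5
  [4.25→5.75]: (30.70+19.30)/2 × 1.5 = 37.5
  [5.75→6.25]: (19.30+16.50)/2 × 0.5 = 8.95
  [6.25→8.25]: (16.50+8.80)/2 × 2 = 25.3
  [8.25→9.75]: (8.80+5.48)/2 × 1.5 = 10.71
  [9.75→10.75]: (5.48+4.00)/2 × 1 = 4.74
  Sum = 202.89375 mcg/mL·hr

AUC = 203 mcg/mL·hr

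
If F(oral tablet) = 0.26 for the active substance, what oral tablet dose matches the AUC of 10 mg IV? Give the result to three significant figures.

For equal systemic exposure: F × D_ev = D_iv
D_ev = D_iv / F = 10 / 0.26 = 38.4615 mg

D_oral = 38.5 mg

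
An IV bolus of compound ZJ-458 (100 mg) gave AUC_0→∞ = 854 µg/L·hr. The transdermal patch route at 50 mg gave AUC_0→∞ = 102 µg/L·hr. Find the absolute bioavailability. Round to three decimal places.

F = 0.239

F = (AUC_ev / D_ev) / (AUC_iv / D_iv)
  = (102/50) / (854/100)
  = 2.04 / 8.54 = 0.2389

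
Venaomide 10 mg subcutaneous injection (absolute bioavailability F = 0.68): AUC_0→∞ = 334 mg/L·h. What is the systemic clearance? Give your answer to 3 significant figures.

CL = F × Dose / AUC_0→∞
   = 0.68 × 10 / 334 = 0.0203593 L/h

CL = 0.0204 L/h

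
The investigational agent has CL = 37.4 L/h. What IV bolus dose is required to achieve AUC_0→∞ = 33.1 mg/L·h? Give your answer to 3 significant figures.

Dose = 1240 mg

Dose_iv = CL × AUC_0→∞
     = 37.4 × 33.1 = 1237.94 mg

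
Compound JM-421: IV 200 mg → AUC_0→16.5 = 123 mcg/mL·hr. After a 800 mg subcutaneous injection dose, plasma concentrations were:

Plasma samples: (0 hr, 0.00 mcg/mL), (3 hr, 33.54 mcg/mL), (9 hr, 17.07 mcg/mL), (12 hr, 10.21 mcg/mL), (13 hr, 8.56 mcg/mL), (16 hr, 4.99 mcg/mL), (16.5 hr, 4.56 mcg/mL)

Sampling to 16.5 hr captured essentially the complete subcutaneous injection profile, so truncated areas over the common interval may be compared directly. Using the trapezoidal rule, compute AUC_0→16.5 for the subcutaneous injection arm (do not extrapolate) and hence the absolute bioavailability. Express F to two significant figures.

Trapezoidal AUC_0→16.5 (subcutaneous injection):
  [0→3]: (0.00+33.54)/2 × 3 = 50.31
  [3→9]: (33.54+17.07)/2 × 6 = 151.83
  [9→12]: (17.07+10.21)/2 × 3 = 40.92
  [12→13]: (10.21+8.56)/2 × 1 = 9.385
  [13→16]: (8.56+4.99)/2 × 3 = 20.325
  [16→16.5]: (4.99+4.56)/2 × 0.5 = 2.3875
  Sum = 275.1575 mcg/mL·hr
F = (AUC_ev/D_ev)/(AUC_iv/D_iv) = (275.1575/800)/(123/200) = 0.343947/0.615 = 0.5593

F = 0.56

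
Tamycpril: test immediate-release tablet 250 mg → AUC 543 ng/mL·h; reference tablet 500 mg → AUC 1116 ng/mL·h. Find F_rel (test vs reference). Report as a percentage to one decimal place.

F_rel = (AUC_test/D_test) / (AUC_ref/D_ref)
      = (543/250) / (1116/500)
      = 2.172 / 2.232 = 0.9731 = 97.31%

F_rel = 97.3%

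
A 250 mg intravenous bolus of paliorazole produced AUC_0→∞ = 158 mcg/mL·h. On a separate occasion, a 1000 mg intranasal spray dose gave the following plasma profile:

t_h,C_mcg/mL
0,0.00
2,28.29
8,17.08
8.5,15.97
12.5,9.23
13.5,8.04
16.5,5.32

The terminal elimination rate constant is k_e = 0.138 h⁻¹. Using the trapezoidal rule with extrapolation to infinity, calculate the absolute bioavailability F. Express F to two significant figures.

Trapezoidal AUC_0→16.5 (intranasal spray):
  [0→2]: (0.00+28.29)/2 × 2 = 28.29
  [2→8]: (28.29+17.08)/2 × 6 = 136.11
  [8→8.5]: (17.08+15.97)/2 × 0.5 = 8.2625
  [8.5→12.5]: (15.97+9.23)/2 × 4 = 50.4
  [12.5→13.5]: (9.23+8.04)/2 × 1 = 8.635
  [13.5→16.5]: (8.04+5.32)/2 × 3 = 20.04
  Sum = 251.7375 mcg/mL·h
Tail: C_last/k_e = 5.32/0.138 = 38.551
AUC_0→∞ (intranasal spray) = 251.7375 + 38.551 = 290.2885 mcg/mL·h
F = (AUC_ev/D_ev)/(AUC_iv/D_iv) = (290.2885/1000)/(158/250) = 0.2902885/0.632 = 0.4593

F = 0.46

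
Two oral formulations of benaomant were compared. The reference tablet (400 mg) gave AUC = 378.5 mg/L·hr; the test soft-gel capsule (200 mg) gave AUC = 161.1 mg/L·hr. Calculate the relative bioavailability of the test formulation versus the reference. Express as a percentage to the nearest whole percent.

F_rel = (AUC_test/D_test) / (AUC_ref/D_ref)
      = (161.1/200) / (378.5/400)
      = 0.8055 / 0.94625 = 0.8513 = 85.13%

F_rel = 85%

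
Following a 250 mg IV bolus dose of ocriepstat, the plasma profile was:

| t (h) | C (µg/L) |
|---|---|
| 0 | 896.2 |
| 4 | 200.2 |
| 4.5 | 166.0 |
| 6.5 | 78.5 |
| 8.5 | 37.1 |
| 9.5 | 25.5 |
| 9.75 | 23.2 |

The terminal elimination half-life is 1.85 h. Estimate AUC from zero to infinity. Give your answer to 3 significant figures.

AUC = 2740 µg/L·h

Trapezoidal AUC_0→9.75:
  [0→4]: (896.2+200.2)/2 × 4 = 2192.8
  [4→4.5]: (200.2+166.0)/2 × 0.5 = 91.55
  [4.5→6.5]: (166.0+78.5)/2 × 2 = 244.5
  [6.5→8.5]: (78.5+37.1)/2 × 2 = 115.6
  [8.5→9.5]: (37.1+25.5)/2 × 1 = 31.3
  [9.5→9.75]: (25.5+23.2)/2 × 0.25 = 6.0875
  Sum = 2681.8375 µg/L·h
k_e = ln2 / t½ = 0.693147 / 1.85 = 0.3747 h^-1
Extrapolated tail: C_last / k_e = 23.2 / 0.3747 = 61.916
AUC_0→∞ = 2681.8375 + 61.916 = 2743.7535 µg/L·h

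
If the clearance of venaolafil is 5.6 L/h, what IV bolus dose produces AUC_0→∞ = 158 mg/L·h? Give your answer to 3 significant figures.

Dose_iv = CL × AUC_0→∞
     = 5.6 × 158 = 884.8 mg

Dose = 885 mg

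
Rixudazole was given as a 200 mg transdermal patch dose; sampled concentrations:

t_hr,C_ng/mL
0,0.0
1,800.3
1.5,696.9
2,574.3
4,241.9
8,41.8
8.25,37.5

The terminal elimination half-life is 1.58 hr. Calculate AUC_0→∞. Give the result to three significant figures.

Trapezoidal AUC_0→8.25:
  [0→1]: (0.0+800.3)/2 × 1 = 400.15
  [1→1.5]: (800.3+696.9)/2 × 0.5 = 374.3
  [1.5→2]: (696.9+574.3)/2 × 0.5 = 317.8
  [2→4]: (574.3+241.9)/2 × 2 = 816.2
  [4→8]: (241.9+41.8)/2 × 4 = 567.4
  [8→8.25]: (41.8+37.5)/2 × 0.25 = 9.9125
  Sum = 2485.7625 ng/mL·hr
k_e = ln2 / t½ = 0.693147 / 1.58 = 0.4387 hr^-1
Extrapolated tail: C_last / k_e = 37.5 / 0.4387 = 85.480
AUC_0→∞ = 2485.7625 + 85.480 = 2571.2425 ng/mL·hr

AUC = 2570 ng/mL·hr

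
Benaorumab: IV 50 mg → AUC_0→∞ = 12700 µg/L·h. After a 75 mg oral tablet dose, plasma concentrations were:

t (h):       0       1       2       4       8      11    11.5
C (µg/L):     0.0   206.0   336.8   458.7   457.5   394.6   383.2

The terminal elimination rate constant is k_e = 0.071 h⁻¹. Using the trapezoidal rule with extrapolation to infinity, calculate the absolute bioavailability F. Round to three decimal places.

Trapezoidal AUC_0→11.5 (oral tablet):
  [0→1]: (0.0+206.0)/2 × 1 = 103.0
  [1→2]: (206.0+336.8)/2 × 1 = 271.4
  [2→4]: (336.8+458.7)/2 × 2 = 795.5
  [4→8]: (458.7+457.5)/2 × 4 = 1832.4
  [8→11]: (457.5+394.6)/2 × 3 = 1278.15
  [11→11.5]: (394.6+383.2)/2 × 0.5 = 194.45
  Sum = 4474.9 µg/L·h
Tail: C_last/k_e = 383.2/0.071 = 5397.183
AUC_0→∞ (oral tablet) = 4474.9 + 5397.183 = 9872.083 µg/L·h
F = (AUC_ev/D_ev)/(AUC_iv/D_iv) = (9872.083/75)/(12700/50) = 131.628/254 = 0.5182

F = 0.518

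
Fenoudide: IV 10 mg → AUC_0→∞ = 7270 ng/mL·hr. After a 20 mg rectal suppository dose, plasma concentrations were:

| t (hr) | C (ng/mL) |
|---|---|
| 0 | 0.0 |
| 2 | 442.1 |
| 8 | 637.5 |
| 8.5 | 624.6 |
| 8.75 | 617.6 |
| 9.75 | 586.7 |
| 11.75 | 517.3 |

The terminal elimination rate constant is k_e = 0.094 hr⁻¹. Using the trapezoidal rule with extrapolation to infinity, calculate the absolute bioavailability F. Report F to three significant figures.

F = 0.781

Trapezoidal AUC_0→11.75 (rectal suppository):
  [0→2]: (0.0+442.1)/2 × 2 = 442.1
  [2→8]: (442.1+637.5)/2 × 6 = 3238.8
  [8→8.5]: (637.5+624.6)/2 × 0.5 = 315.525
  [8.5→8.75]: (624.6+617.6)/2 × 0.25 = 155.275
  [8.75→9.75]: (617.6+586.7)/2 × 1 = 602.15
  [9.75→11.75]: (586.7+517.3)/2 × 2 = 1104.0
  Sum = 5857.85 ng/mL·hr
Tail: C_last/k_e = 517.3/0.094 = 5503.191
AUC_0→∞ (rectal suppository) = 5857.85 + 5503.191 = 11361.041 ng/mL·hr
F = (AUC_ev/D_ev)/(AUC_iv/D_iv) = (11361.041/20)/(7270/10) = 568.05205/727 = 0.7814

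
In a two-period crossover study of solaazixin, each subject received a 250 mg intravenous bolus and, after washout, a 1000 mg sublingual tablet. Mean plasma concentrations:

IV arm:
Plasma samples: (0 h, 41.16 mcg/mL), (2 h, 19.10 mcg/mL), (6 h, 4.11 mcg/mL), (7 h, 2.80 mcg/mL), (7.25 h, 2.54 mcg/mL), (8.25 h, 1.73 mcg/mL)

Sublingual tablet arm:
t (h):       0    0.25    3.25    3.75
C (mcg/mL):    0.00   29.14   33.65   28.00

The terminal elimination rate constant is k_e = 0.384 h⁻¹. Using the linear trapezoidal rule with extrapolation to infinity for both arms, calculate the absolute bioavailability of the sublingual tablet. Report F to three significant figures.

Trapezoidal AUC_0→8.25 (IV):
  [0→2]: (41.16+19.10)/2 × 2 = 60.26
  [2→6]: (19.10+4.11)/2 × 4 = 46.42
  [6→7]: (4.11+2.80)/2 × 1 = 3.455
  [7→7.25]: (2.80+2.54)/2 × 0.25 = 0.6675
  [7.25→8.25]: (2.54+1.73)/2 × 1 = 2.135
  Sum = 112.9375 mcg/mL·h
IV tail: 1.73/0.384 = 4.505; AUC_iv,0→∞ = 112.9375 + 4.505 = 117.4425 mcg/mL·h
Trapezoidal AUC_0→3.75 (sublingual tablet):
  [0→0.25]: (0.00+29.14)/2 × 0.25 = 3.6425
  [0.25→3.25]: (29.14+33.65)/2 × 3 = 94.185
  [3.25→3.75]: (33.65+28.00)/2 × 0.5 = 15.4125
  Sum = 113.24 mcg/mL·h
sublingual tablet tail: 28.00/0.384 = 72.917; AUC_ev,0→∞ = 113.24 + 72.917 = 186.157 mcg/mL·h
F = (AUC_ev/D_ev)/(AUC_iv/D_iv) = (186.157/1000)/(117.4425/250) = 0.186157/0.46977 = 0.3963

F = 0.396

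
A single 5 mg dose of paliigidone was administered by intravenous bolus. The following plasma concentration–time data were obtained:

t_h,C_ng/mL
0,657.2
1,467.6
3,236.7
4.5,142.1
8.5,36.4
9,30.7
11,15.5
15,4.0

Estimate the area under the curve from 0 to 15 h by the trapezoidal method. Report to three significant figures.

AUC = 2010 ng/mL·h

Trapezoidal AUC_0→15:
  [0→1]: (657.2+467.6)/2 × 1 = 562.4
  [1→3]: (467.6+236.7)/2 × 2 = 704.3
  [3→4.5]: (236.7+142.1)/2 × 1.5 = 284.1
  [4.5→8.5]: (142.1+36.4)/2 × 4 = 357.0
  [8.5→9]: (36.4+30.7)/2 × 0.5 = 16.775
  [9→11]: (30.7+15.5)/2 × 2 = 46.2
  [11→15]: (15.5+4.0)/2 × 4 = 39.0
  Sum = 2009.775 ng/mL·h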